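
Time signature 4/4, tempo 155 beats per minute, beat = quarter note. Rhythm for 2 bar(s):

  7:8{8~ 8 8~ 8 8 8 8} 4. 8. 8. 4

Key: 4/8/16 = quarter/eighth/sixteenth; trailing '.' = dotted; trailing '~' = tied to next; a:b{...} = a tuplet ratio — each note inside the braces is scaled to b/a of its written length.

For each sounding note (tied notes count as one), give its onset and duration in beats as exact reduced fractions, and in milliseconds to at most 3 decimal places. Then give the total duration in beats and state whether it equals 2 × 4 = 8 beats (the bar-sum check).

1) 0.0ms=0b +442.396ms=8/7b
2) 442.396ms=8/7b +442.396ms=8/7b
3) 884.793ms=16/7b +221.198ms=4/7b
4) 1105.991ms=20/7b +221.198ms=4/7b
5) 1327.189ms=24/7b +221.198ms=4/7b
6) 1548.387ms=4b +580.645ms=3/2b
7) 2129.032ms=11/2b +290.323ms=3/4b
8) 2419.355ms=25/4b +290.323ms=3/4b
9) 2709.677ms=7b +387.097ms=1b
Σ=8b of 8 (155bpm 4/4) — PASS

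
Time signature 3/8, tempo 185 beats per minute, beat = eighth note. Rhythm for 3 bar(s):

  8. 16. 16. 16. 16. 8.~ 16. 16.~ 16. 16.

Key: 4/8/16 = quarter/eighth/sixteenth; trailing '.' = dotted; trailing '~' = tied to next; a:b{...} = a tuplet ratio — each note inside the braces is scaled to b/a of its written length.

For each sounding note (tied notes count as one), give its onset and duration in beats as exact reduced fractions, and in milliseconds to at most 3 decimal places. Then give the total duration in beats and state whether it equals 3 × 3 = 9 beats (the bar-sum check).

1) 0.0ms=0b +486.486ms=3/2b
2) 486.486ms=3/2b +243.243ms=3/4b
3) 729.73ms=9/4b +243.243ms=3/4b
4) 972.973ms=3b +243.243ms=3/4b
5) 1216.216ms=15/4b +243.243ms=3/4b
6) 1459.459ms=9/2b +729.73ms=9/4b
7) 2189.189ms=27/4b +486.486ms=3/2b
8) 2675.676ms=33/4b +243.243ms=3/4b
Σ=9b of 9 (185bpm 3/8) — PASS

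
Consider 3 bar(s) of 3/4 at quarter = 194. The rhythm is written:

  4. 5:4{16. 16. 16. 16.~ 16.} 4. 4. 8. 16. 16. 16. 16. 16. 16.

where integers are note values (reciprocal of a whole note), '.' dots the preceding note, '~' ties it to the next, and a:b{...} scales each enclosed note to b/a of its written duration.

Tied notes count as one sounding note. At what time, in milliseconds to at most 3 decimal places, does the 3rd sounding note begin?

note 3 onset = 9/5b = 556.701ms

1. 0.0ms @ 0 + 463.918ms (3/2)
2. 463.918ms @ 3/2 + 92.784ms (3/10)
3. 556.701ms @ 9/5 + 92.784ms (3/10)
4. 649.485ms @ 21/10 + 92.784ms (3/10)
5. 742.268ms @ 12/5 + 185.567ms (3/5)
6. 927.835ms @ 3 + 463.918ms (3/2)
7. 1391.753ms @ 9/2 + 463.918ms (3/2)
8. 1855.67ms @ 6 + 231.959ms (3/4)
9. 2087.629ms @ 27/4 + 115.979ms (3/8)
10. 2203.608ms @ 57/8 + 115.979ms (3/8)
11. 2319.588ms @ 15/2 + 115.979ms (3/8)
12. 2435.567ms @ 63/8 + 115.979ms (3/8)
13. 2551.546ms @ 33/4 + 115.979ms (3/8)
14. 2667.526ms @ 69/8 + 115.979ms (3/8)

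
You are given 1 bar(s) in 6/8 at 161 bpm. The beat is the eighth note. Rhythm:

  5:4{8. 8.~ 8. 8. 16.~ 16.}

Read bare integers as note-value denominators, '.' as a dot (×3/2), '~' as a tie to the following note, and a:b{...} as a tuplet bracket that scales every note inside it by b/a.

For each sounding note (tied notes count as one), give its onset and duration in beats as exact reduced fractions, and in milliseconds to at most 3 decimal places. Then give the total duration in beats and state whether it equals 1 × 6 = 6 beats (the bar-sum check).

1) 0.0ms=0b +447.205ms=6/5b
2) 447.205ms=6/5b +894.41ms=12/5b
3) 1341.615ms=18/5b +447.205ms=6/5b
4) 1788.82ms=24/5b +447.205ms=6/5b
Σ=6b of 6 (161bpm 6/8) — PASS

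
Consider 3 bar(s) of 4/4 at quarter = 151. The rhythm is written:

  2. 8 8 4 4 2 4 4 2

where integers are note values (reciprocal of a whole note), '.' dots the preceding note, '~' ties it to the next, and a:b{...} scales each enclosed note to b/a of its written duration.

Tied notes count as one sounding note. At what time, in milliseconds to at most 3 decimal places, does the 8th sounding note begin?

1. 0.0ms @ 0 + 1192.053ms (3)
2. 1192.053ms @ 3 + 198.675ms (1/2)
3. 1390.728ms @ 7/2 + 198.675ms (1/2)
4. 1589.404ms @ 4 + 397.351ms (1)
5. 1986.755ms @ 5 + 397.351ms (1)
6. 2384.106ms @ 6 + 794.702ms (2)
7. 3178.808ms @ 8 + 397.351ms (1)
8. 3576.159ms @ 9 + 397.351ms (1)
9. 3973.51ms @ 10 + 794.702ms (2)

note 8 onset = 9b = 3576.159ms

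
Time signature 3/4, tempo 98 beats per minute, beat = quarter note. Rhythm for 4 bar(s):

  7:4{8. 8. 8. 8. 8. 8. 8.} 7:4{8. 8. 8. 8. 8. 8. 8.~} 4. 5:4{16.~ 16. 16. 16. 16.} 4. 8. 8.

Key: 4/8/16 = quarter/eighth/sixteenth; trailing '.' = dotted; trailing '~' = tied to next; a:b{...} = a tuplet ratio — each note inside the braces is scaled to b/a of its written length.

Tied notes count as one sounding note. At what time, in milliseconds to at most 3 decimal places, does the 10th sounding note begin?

note 10 onset = 27/7b = 2361.516ms

1. 0.0ms @ 0 + 262.391ms (3/7)
2. 262.391ms @ 3/7 + 262.391ms (3/7)
3. 524.781ms @ 6/7 + 262.391ms (3/7)
4. 787.172ms @ 9/7 + 262.391ms (3/7)
5. 1049.563ms @ 12/7 + 262.391ms (3/7)
6. 1311.953ms @ 15/7 + 262.391ms (3/7)
7. 1574.344ms @ 18/7 + 262.391ms (3/7)
8. 1836.735ms @ 3 + 262.391ms (3/7)
9. 2099.125ms @ 24/7 + 262.391ms (3/7)
10. 2361.516ms @ 27/7 + 262.391ms (3/7)
11. 2623.907ms @ 30/7 + 262.391ms (3/7)
12. 2886.297ms @ 33/7 + 262.391ms (3/7)
13. 3148.688ms @ 36/7 + 262.391ms (3/7)
14. 3411.079ms @ 39/7 + 1180.758ms (27/14)
15. 4591.837ms @ 15/2 + 367.347ms (3/5)
16. 4959.184ms @ 81/10 + 183.673ms (3/10)
17. 5142.857ms @ 42/5 + 183.673ms (3/10)
18. 5326.531ms @ 87/10 + 183.673ms (3/10)
19. 5510.204ms @ 9 + 918.367ms (3/2)
20. 6428.571ms @ 21/2 + 459.184ms (3/4)
21. 6887.755ms @ 45/4 + 459.184ms (3/4)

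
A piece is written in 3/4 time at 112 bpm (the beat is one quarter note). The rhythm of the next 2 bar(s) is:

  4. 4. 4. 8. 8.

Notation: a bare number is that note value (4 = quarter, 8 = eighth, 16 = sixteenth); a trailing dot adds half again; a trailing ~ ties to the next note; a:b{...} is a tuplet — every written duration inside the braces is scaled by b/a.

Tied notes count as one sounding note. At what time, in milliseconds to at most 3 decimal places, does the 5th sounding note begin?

note 5 onset = 21/4b = 2812.5ms

1. 0.0ms @ 0 + 803.571ms (3/2)
2. 803.571ms @ 3/2 + 803.571ms (3/2)
3. 1607.143ms @ 3 + 803.571ms (3/2)
4. 2410.714ms @ 9/2 + 401.786ms (3/4)
5. 2812.5ms @ 21/4 + 401.786ms (3/4)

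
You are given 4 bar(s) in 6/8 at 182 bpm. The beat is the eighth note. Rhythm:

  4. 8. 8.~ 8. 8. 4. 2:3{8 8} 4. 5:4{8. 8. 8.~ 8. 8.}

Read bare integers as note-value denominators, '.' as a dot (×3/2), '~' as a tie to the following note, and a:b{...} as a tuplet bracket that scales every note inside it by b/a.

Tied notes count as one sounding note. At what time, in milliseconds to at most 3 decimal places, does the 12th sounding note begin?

note 12 onset = 114/5b = 7516.484ms

1. 0.0ms @ 0 + 989.011ms (3)
2. 989.011ms @ 3 + 494.505ms (3/2)
3. 1483.516ms @ 9/2 + 989.011ms (3)
4. 2472.527ms @ 15/2 + 494.505ms (3/2)
5. 2967.033ms @ 9 + 989.011ms (3)
6. 3956.044ms @ 12 + 494.505ms (3/2)
7. 4450.549ms @ 27/2 + 494.505ms (3/2)
8. 4945.055ms @ 15 + 989.011ms (3)
9. 5934.066ms @ 18 + 395.604ms (6/5)
10. 6329.67ms @ 96/5 + 395.604ms (6/5)
11. 6725.275ms @ 102/5 + 791.209ms (12/5)
12. 7516.484ms @ 114/5 + 395.604ms (6/5)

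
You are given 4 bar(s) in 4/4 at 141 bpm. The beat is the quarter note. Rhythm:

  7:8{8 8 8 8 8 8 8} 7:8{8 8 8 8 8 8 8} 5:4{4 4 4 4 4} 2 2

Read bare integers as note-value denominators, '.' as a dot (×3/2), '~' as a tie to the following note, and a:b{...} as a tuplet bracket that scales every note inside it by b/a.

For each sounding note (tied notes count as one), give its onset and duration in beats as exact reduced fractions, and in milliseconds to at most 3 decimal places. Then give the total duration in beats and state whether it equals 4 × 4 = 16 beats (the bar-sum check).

1) 0.0ms=0b +243.161ms=4/7b
2) 243.161ms=4/7b +243.161ms=4/7b
3) 486.322ms=8/7b +243.161ms=4/7b
4) 729.483ms=12/7b +243.161ms=4/7b
5) 972.644ms=16/7b +243.161ms=4/7b
6) 1215.805ms=20/7b +243.161ms=4/7b
7) 1458.967ms=24/7b +243.161ms=4/7b
8) 1702.128ms=4b +243.161ms=4/7b
9) 1945.289ms=32/7b +243.161ms=4/7b
10) 2188.45ms=36/7b +243.161ms=4/7b
11) 2431.611ms=40/7b +243.161ms=4/7b
12) 2674.772ms=44/7b +243.161ms=4/7b
13) 2917.933ms=48/7b +243.161ms=4/7b
14) 3161.094ms=52/7b +243.161ms=4/7b
15) 3404.255ms=8b +340.426ms=4/5b
16) 3744.681ms=44/5b +340.426ms=4/5b
17) 4085.106ms=48/5b +340.426ms=4/5b
18) 4425.532ms=52/5b +340.426ms=4/5b
19) 4765.957ms=56/5b +340.426ms=4/5b
20) 5106.383ms=12b +851.064ms=2b
21) 5957.447ms=14b +851.064ms=2b
Σ=16b of 16 (141bpm 4/4) — PASS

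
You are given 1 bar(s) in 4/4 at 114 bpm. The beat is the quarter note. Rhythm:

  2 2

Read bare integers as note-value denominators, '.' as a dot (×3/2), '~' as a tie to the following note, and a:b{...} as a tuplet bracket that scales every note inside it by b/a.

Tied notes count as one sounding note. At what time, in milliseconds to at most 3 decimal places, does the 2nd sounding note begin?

1. 0.0ms @ 0 + 1052.632ms (2)
2. 1052.632ms @ 2 + 1052.632ms (2)

note 2 onset = 2b = 1052.632ms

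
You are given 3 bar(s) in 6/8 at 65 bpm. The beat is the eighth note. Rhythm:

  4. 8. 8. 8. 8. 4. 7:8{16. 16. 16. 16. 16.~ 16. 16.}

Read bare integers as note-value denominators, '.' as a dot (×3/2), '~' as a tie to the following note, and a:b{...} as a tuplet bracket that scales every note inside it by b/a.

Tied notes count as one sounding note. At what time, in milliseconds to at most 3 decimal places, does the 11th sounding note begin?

1. 0.0ms @ 0 + 2769.231ms (3)
2. 2769.231ms @ 3 + 1384.615ms (3/2)
3. 4153.846ms @ 9/2 + 1384.615ms (3/2)
4. 5538.462ms @ 6 + 1384.615ms (3/2)
5. 6923.077ms @ 15/2 + 1384.615ms (3/2)
6. 8307.692ms @ 9 + 2769.231ms (3)
7. 11076.923ms @ 12 + 791.209ms (6/7)
8. 11868.132ms @ 90/7 + 791.209ms (6/7)
9. 12659.341ms @ 96/7 + 791.209ms (6/7)
10. 13450.549ms @ 102/7 + 791.209ms (6/7)
11. 14241.758ms @ 108/7 + 1582.418ms (12/7)
12. 15824.176ms @ 120/7 + 791.209ms (6/7)

note 11 onset = 108/7b = 14241.758ms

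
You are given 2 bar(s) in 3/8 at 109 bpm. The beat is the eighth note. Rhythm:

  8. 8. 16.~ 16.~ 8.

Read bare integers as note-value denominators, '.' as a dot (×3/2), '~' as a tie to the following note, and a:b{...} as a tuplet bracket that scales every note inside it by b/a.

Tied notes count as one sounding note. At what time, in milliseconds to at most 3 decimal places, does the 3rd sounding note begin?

1. 0.0ms @ 0 + 825.688ms (3/2)
2. 825.688ms @ 3/2 + 825.688ms (3/2)
3. 1651.376ms @ 3 + 1651.376ms (3)

note 3 onset = 3b = 1651.376ms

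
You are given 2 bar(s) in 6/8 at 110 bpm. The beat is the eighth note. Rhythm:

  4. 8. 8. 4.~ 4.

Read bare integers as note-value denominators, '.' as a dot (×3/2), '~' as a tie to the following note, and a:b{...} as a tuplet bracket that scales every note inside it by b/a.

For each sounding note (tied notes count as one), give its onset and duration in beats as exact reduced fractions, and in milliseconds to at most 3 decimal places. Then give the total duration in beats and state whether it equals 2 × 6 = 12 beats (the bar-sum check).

1) 0.0ms=0b +1636.364ms=3b
2) 1636.364ms=3b +818.182ms=3/2b
3) 2454.545ms=9/2b +818.182ms=3/2b
4) 3272.727ms=6b +3272.727ms=6b
Σ=12b of 12 (110bpm 6/8) — PASS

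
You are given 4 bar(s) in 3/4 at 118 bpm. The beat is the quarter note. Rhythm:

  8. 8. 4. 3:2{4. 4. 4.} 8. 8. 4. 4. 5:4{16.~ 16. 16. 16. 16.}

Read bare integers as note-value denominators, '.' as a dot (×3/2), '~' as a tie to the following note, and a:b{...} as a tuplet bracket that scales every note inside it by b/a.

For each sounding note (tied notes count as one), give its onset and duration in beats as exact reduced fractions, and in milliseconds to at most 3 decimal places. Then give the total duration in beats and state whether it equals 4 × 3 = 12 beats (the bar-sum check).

1) 0.0ms=0b +381.356ms=3/4b
2) 381.356ms=3/4b +381.356ms=3/4b
3) 762.712ms=3/2b +762.712ms=3/2b
4) 1525.424ms=3b +508.475ms=1b
5) 2033.898ms=4b +508.475ms=1b
6) 2542.373ms=5b +508.475ms=1b
7) 3050.847ms=6b +381.356ms=3/4b
8) 3432.203ms=27/4b +381.356ms=3/4b
9) 3813.559ms=15/2b +762.712ms=3/2b
10) 4576.271ms=9b +762.712ms=3/2b
11) 5338.983ms=21/2b +305.085ms=3/5b
12) 5644.068ms=111/10b +152.542ms=3/10b
13) 5796.61ms=57/5b +152.542ms=3/10b
14) 5949.153ms=117/10b +152.542ms=3/10b
Σ=12b of 12 (118bpm 3/4) — PASS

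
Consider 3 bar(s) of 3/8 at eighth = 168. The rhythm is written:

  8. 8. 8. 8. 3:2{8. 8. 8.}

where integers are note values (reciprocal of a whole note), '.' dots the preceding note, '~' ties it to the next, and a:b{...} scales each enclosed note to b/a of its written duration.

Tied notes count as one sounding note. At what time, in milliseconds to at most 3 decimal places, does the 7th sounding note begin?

1. 0.0ms @ 0 + 535.714ms (3/2)
2. 535.714ms @ 3/2 + 535.714ms (3/2)
3. 1071.429ms @ 3 + 535.714ms (3/2)
4. 1607.143ms @ 9/2 + 535.714ms (3/2)
5. 2142.857ms @ 6 + 357.143ms (1)
6. 2500.0ms @ 7 + 357.143ms (1)
7. 2857.143ms @ 8 + 357.143ms (1)

note 7 onset = 8b = 2857.143ms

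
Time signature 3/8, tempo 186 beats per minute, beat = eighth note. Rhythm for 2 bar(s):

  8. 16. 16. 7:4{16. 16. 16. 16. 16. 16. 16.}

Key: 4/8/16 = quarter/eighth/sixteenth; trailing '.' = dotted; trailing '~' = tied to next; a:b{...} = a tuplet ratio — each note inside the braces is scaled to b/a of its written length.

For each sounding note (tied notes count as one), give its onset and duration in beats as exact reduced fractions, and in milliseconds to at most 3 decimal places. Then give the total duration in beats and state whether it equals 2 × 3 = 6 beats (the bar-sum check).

1) 0.0ms=0b +483.871ms=3/2b
2) 483.871ms=3/2b +241.935ms=3/4b
3) 725.806ms=9/4b +241.935ms=3/4b
4) 967.742ms=3b +138.249ms=3/7b
5) 1105.991ms=24/7b +138.249ms=3/7b
6) 1244.24ms=27/7b +138.249ms=3/7b
7) 1382.488ms=30/7b +138.249ms=3/7b
8) 1520.737ms=33/7b +138.249ms=3/7b
9) 1658.986ms=36/7b +138.249ms=3/7b
10) 1797.235ms=39/7b +138.249ms=3/7b
Σ=6b of 6 (186bpm 3/8) — PASS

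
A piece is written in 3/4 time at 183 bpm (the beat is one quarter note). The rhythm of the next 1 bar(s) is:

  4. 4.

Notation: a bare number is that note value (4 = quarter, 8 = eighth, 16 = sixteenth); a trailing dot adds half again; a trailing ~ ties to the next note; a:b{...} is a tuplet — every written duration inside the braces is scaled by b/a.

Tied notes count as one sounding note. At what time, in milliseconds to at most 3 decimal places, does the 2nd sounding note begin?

1. 0.0ms @ 0 + 491.803ms (3/2)
2. 491.803ms @ 3/2 + 491.803ms (3/2)

note 2 onset = 3/2b = 491.803ms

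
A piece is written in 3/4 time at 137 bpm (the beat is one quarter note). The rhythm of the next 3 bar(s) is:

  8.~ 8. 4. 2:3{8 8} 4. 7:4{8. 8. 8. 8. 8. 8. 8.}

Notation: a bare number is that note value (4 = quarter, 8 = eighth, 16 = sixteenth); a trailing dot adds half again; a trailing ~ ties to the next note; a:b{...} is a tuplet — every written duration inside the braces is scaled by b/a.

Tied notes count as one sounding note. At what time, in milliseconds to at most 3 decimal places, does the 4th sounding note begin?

note 4 onset = 15/4b = 1642.336ms

1. 0.0ms @ 0 + 656.934ms (3/2)
2. 656.934ms @ 3/2 + 656.934ms (3/2)
3. 1313.869ms @ 3 + 328.467ms (3/4)
4. 1642.336ms @ 15/4 + 328.467ms (3/4)
5. 1970.803ms @ 9/2 + 656.934ms (3/2)
6. 2627.737ms @ 6 + 187.696ms (3/7)
7. 2815.433ms @ 45/7 + 187.696ms (3/7)
8. 3003.128ms @ 48/7 + 187.696ms (3/7)
9. 3190.824ms @ 51/7 + 187.696ms (3/7)
10. 3378.519ms @ 54/7 + 187.696ms (3/7)
11. 3566.215ms @ 57/7 + 187.696ms (3/7)
12. 3753.91ms @ 60/7 + 187.696ms (3/7)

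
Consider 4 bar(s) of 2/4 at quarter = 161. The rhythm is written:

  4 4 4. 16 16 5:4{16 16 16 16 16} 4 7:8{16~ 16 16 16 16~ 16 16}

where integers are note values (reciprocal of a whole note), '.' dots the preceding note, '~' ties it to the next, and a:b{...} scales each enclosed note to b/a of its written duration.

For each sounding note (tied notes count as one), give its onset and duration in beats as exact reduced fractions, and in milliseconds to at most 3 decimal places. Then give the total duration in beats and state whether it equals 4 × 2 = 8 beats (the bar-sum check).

1) 0.0ms=0b +372.671ms=1b
2) 372.671ms=1b +372.671ms=1b
3) 745.342ms=2b +559.006ms=3/2b
4) 1304.348ms=7/2b +93.168ms=1/4b
5) 1397.516ms=15/4b +93.168ms=1/4b
6) 1490.683ms=4b +74.534ms=1/5b
7) 1565.217ms=21/5b +74.534ms=1/5b
8) 1639.752ms=22/5b +74.534ms=1/5b
9) 1714.286ms=23/5b +74.534ms=1/5b
10) 1788.82ms=24/5b +74.534ms=1/5b
11) 1863.354ms=5b +372.671ms=1b
12) 2236.025ms=6b +212.955ms=4/7b
13) 2448.98ms=46/7b +106.477ms=2/7b
14) 2555.457ms=48/7b +106.477ms=2/7b
15) 2661.934ms=50/7b +212.955ms=4/7b
16) 2874.889ms=54/7b +106.477ms=2/7b
Σ=8b of 8 (161bpm 2/4) — PASS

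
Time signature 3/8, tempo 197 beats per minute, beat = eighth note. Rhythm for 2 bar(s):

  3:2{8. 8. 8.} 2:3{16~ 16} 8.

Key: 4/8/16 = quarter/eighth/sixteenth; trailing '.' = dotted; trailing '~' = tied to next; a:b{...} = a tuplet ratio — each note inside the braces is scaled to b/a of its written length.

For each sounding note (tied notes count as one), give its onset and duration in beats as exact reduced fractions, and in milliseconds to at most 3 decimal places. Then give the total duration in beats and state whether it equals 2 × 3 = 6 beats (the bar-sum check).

1) 0.0ms=0b +304.569ms=1b
2) 304.569ms=1b +304.569ms=1b
3) 609.137ms=2b +304.569ms=1b
4) 913.706ms=3b +456.853ms=3/2b
5) 1370.558ms=9/2b +456.853ms=3/2b
Σ=6b of 6 (197bpm 3/8) — PASS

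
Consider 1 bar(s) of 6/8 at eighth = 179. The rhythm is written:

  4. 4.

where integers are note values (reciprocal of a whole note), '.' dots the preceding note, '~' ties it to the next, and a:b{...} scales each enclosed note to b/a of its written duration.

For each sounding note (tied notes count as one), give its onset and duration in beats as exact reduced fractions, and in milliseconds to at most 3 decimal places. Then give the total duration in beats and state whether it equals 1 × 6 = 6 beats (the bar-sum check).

1) 0.0ms=0b +1005.587ms=3b
2) 1005.587ms=3b +1005.587ms=3b
Σ=6b of 6 (179bpm 6/8) — PASS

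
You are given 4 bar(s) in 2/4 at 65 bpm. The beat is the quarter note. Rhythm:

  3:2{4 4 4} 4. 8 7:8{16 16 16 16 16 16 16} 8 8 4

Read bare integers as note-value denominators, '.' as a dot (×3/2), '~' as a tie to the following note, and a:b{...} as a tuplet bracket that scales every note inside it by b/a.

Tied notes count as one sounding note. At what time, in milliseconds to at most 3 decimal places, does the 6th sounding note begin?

1. 0.0ms @ 0 + 615.385ms (2/3)
2. 615.385ms @ 2/3 + 615.385ms (2/3)
3. 1230.769ms @ 4/3 + 615.385ms (2/3)
4. 1846.154ms @ 2 + 1384.615ms (3/2)
5. 3230.769ms @ 7/2 + 461.538ms (1/2)
6. 3692.308ms @ 4 + 263.736ms (2/7)
7. 3956.044ms @ 30/7 + 263.736ms (2/7)
8. 4219.78ms @ 32/7 + 263.736ms (2/7)
9. 4483.516ms @ 34/7 + 263.736ms (2/7)
10. 4747.253ms @ 36/7 + 263.736ms (2/7)
11. 5010.989ms @ 38/7 + 263.736ms (2/7)
12. 5274.725ms @ 40/7 + 263.736ms (2/7)
13. 5538.462ms @ 6 + 461.538ms (1/2)
14. 6000.0ms @ 13/2 + 461.538ms (1/2)
15. 6461.538ms @ 7 + 923.077ms (1)

note 6 onset = 4b = 3692.308ms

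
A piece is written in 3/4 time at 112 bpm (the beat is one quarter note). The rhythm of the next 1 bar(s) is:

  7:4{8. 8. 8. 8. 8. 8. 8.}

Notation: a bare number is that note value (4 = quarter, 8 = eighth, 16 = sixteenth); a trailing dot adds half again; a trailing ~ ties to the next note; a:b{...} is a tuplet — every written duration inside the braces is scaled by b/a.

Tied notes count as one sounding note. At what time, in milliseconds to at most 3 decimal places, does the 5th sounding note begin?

note 5 onset = 12/7b = 918.367ms

1. 0.0ms @ 0 + 229.592ms (3/7)
2. 229.592ms @ 3/7 + 229.592ms (3/7)
3. 459.184ms @ 6/7 + 229.592ms (3/7)
4. 688.776ms @ 9/7 + 229.592ms (3/7)
5. 918.367ms @ 12/7 + 229.592ms (3/7)
6. 1147.959ms @ 15/7 + 229.592ms (3/7)
7. 1377.551ms @ 18/7 + 229.592ms (3/7)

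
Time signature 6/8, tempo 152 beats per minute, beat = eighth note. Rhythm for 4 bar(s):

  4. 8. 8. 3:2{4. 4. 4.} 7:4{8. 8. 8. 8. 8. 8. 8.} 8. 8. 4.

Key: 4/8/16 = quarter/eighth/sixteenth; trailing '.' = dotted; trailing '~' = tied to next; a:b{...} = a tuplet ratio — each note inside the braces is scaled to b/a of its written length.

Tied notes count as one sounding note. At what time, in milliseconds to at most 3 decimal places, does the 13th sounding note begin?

1. 0.0ms @ 0 + 1184.211ms (3)
2. 1184.211ms @ 3 + 592.105ms (3/2)
3. 1776.316ms @ 9/2 + 592.105ms (3/2)
4. 2368.421ms @ 6 + 789.474ms (2)
5. 3157.895ms @ 8 + 789.474ms (2)
6. 3947.368ms @ 10 + 789.474ms (2)
7. 4736.842ms @ 12 + 338.346ms (6/7)
8. 5075.188ms @ 90/7 + 338.346ms (6/7)
9. 5413.534ms @ 96/7 + 338.346ms (6/7)
10. 5751.88ms @ 102/7 + 338.346ms (6/7)
11. 6090.226ms @ 108/7 + 338.346ms (6/7)
12. 6428.571ms @ 114/7 + 338.346ms (6/7)
13. 6766.917ms @ 120/7 + 338.346ms (6/7)
14. 7105.263ms @ 18 + 592.105ms (3/2)
15. 7697.368ms @ 39/2 + 592.105ms (3/2)
16. 8289.474ms @ 21 + 1184.211ms (3)

note 13 onset = 120/7b = 6766.917ms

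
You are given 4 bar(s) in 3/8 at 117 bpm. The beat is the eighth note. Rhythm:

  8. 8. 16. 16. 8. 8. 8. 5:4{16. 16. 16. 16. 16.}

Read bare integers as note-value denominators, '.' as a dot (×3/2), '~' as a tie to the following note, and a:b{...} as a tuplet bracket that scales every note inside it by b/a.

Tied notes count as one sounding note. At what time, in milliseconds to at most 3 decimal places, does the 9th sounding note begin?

1. 0.0ms @ 0 + 769.231ms (3/2)
2. 769.231ms @ 3/2 + 769.231ms (3/2)
3. 1538.462ms @ 3 + 384.615ms (3/4)
4. 1923.077ms @ 15/4 + 384.615ms (3/4)
5. 2307.692ms @ 9/2 + 769.231ms (3/2)
6. 3076.923ms @ 6 + 769.231ms (3/2)
7. 3846.154ms @ 15/2 + 769.231ms (3/2)
8. 4615.385ms @ 9 + 307.692ms (3/5)
9. 4923.077ms @ 48/5 + 307.692ms (3/5)
10. 5230.769ms @ 51/5 + 307.692ms (3/5)
11. 5538.462ms @ 54/5 + 307.692ms (3/5)
12. 5846.154ms @ 57/5 + 307.692ms (3/5)

note 9 onset = 48/5b = 4923.077ms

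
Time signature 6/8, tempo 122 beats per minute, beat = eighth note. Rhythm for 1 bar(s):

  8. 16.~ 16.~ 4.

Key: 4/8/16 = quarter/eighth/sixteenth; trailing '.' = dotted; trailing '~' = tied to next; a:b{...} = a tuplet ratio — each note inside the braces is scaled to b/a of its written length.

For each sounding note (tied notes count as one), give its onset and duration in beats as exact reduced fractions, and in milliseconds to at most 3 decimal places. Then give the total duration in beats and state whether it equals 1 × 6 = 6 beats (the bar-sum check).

1) 0.0ms=0b +737.705ms=3/2b
2) 737.705ms=3/2b +2213.115ms=9/2b
Σ=6b of 6 (122bpm 6/8) — PASS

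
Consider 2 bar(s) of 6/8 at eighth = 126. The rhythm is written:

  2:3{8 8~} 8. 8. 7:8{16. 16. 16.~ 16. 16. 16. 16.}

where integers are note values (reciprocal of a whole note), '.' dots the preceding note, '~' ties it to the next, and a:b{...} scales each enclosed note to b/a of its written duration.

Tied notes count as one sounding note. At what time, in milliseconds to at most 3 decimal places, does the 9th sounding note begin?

note 9 onset = 78/7b = 5306.122ms

1. 0.0ms @ 0 + 714.286ms (3/2)
2. 714.286ms @ 3/2 + 1428.571ms (3)
3. 2142.857ms @ 9/2 + 714.286ms (3/2)
4. 2857.143ms @ 6 + 408.163ms (6/7)
5. 3265.306ms @ 48/7 + 408.163ms (6/7)
6. 3673.469ms @ 54/7 + 816.327ms (12/7)
7. 4489.796ms @ 66/7 + 408.163ms (6/7)
8. 4897.959ms @ 72/7 + 408.163ms (6/7)
9. 5306.122ms @ 78/7 + 408.163ms (6/7)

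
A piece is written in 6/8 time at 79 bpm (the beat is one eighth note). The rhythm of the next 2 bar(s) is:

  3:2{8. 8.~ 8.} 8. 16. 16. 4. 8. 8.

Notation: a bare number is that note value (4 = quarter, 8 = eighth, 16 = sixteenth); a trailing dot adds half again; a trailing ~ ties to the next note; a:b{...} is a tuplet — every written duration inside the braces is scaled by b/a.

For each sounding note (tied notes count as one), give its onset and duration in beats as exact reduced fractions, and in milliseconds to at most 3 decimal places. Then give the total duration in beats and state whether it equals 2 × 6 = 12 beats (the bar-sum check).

1) 0.0ms=0b +759.494ms=1b
2) 759.494ms=1b +1518.987ms=2b
3) 2278.481ms=3b +1139.241ms=3/2b
4) 3417.722ms=9/2b +569.62ms=3/4b
5) 3987.342ms=21/4b +569.62ms=3/4b
6) 4556.962ms=6b +2278.481ms=3b
7) 6835.443ms=9b +1139.241ms=3/2b
8) 7974.684ms=21/2b +1139.241ms=3/2b
Σ=12b of 12 (79bpm 6/8) — PASS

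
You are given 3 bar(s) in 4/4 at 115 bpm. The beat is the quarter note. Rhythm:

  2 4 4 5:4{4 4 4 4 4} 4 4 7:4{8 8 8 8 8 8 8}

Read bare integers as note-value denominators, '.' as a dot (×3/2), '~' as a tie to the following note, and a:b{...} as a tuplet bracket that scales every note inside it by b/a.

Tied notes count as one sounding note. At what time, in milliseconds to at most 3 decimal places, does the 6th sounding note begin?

1. 0.0ms @ 0 + 1043.478ms (2)
2. 1043.478ms @ 2 + 521.739ms (1)
3. 1565.217ms @ 3 + 521.739ms (1)
4. 2086.957ms @ 4 + 417.391ms (4/5)
5. 2504.348ms @ 24/5 + 417.391ms (4/5)
6. 2921.739ms @ 28/5 + 417.391ms (4/5)
7. 3339.13ms @ 32/5 + 417.391ms (4/5)
8. 3756.522ms @ 36/5 + 417.391ms (4/5)
9. 4173.913ms @ 8 + 521.739ms (1)
10. 4695.652ms @ 9 + 521.739ms (1)
11. 5217.391ms @ 10 + 149.068ms (2/7)
12. 5366.46ms @ 72/7 + 149.068ms (2/7)
13. 5515.528ms @ 74/7 + 149.068ms (2/7)
14. 5664.596ms @ 76/7 + 149.068ms (2/7)
15. 5813.665ms @ 78/7 + 149.068ms (2/7)
16. 5962.733ms @ 80/7 + 149.068ms (2/7)
17. 6111.801ms @ 82/7 + 149.068ms (2/7)

note 6 onset = 28/5b = 2921.739ms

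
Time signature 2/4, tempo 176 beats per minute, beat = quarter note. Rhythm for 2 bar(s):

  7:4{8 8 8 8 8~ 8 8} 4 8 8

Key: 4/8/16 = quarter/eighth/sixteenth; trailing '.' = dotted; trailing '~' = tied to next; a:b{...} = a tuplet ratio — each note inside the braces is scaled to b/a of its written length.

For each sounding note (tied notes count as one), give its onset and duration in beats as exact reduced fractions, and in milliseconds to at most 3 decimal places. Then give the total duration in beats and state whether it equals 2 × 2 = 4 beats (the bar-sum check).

1) 0.0ms=0b +97.403ms=2/7b
2) 97.403ms=2/7b +97.403ms=2/7b
3) 194.805ms=4/7b +97.403ms=2/7b
4) 292.208ms=6/7b +97.403ms=2/7b
5) 389.61ms=8/7b +194.805ms=4/7b
6) 584.416ms=12/7b +97.403ms=2/7b
7) 681.818ms=2b +340.909ms=1b
8) 1022.727ms=3b +170.455ms=1/2b
9) 1193.182ms=7/2b +170.455ms=1/2b
Σ=4b of 4 (176bpm 2/4) — PASS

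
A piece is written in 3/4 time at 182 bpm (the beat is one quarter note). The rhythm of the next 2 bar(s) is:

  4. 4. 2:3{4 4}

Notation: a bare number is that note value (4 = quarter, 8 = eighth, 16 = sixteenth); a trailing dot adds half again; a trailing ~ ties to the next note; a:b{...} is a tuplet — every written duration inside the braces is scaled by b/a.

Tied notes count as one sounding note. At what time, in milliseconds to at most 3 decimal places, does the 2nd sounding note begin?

1. 0.0ms @ 0 + 494.505ms (3/2)
2. 494.505ms @ 3/2 + 494.505ms (3/2)
3. 989.011ms @ 3 + 494.505ms (3/2)
4. 1483.516ms @ 9/2 + 494.505ms (3/2)

note 2 onset = 3/2b = 494.505ms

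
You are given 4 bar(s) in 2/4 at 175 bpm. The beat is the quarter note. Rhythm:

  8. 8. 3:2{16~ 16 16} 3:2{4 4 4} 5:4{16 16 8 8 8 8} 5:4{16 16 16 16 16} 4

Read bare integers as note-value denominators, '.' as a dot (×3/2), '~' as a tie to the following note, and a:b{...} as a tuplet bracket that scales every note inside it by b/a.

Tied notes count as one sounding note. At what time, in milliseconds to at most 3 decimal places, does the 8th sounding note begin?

note 8 onset = 4b = 1371.429ms

1. 0.0ms @ 0 + 257.143ms (3/4)
2. 257.143ms @ 3/4 + 257.143ms (3/4)
3. 514.286ms @ 3/2 + 114.286ms (1/3)
4. 628.571ms @ 11/6 + 57.143ms (1/6)
5. 685.714ms @ 2 + 228.571ms (2/3)
6. 914.286ms @ 8/3 + 228.571ms (2/3)
7. 1142.857ms @ 10/3 + 228.571ms (2/3)
8. 1371.429ms @ 4 + 68.571ms (1/5)
9. 1440.0ms @ 21/5 + 68.571ms (1/5)
10. 1508.571ms @ 22/5 + 137.143ms (2/5)
11. 1645.714ms @ 24/5 + 137.143ms (2/5)
12. 1782.857ms @ 26/5 + 137.143ms (2/5)
13. 1920.0ms @ 28/5 + 137.143ms (2/5)
14. 2057.143ms @ 6 + 68.571ms (1/5)
15. 2125.714ms @ 31/5 + 68.571ms (1/5)
16. 2194.286ms @ 32/5 + 68.571ms (1/5)
17. 2262.857ms @ 33/5 + 68.571ms (1/5)
18. 2331.429ms @ 34/5 + 68.571ms (1/5)
19. 2400.0ms @ 7 + 342.857ms (1)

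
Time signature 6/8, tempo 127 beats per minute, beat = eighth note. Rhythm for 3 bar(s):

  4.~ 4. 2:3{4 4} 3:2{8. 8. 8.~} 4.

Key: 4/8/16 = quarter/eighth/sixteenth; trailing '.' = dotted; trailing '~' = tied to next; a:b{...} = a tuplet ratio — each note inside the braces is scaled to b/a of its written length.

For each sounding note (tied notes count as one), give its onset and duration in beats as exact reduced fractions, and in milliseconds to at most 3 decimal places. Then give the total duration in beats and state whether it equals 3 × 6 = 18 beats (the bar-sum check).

1) 0.0ms=0b +2834.646ms=6b
2) 2834.646ms=6b +1417.323ms=3b
3) 4251.969ms=9b +1417.323ms=3b
4) 5669.291ms=12b +472.441ms=1b
5) 6141.732ms=13b +472.441ms=1b
6) 6614.173ms=14b +1889.764ms=4b
Σ=18b of 18 (127bpm 6/8) — PASS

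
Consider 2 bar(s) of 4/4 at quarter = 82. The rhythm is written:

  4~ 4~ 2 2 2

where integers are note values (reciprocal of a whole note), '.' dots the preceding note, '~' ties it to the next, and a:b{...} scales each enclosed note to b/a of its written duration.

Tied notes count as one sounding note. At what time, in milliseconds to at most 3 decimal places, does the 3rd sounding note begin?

1. 0.0ms @ 0 + 2926.829ms (4)
2. 2926.829ms @ 4 + 1463.415ms (2)
3. 4390.244ms @ 6 + 1463.415ms (2)

note 3 onset = 6b = 4390.244ms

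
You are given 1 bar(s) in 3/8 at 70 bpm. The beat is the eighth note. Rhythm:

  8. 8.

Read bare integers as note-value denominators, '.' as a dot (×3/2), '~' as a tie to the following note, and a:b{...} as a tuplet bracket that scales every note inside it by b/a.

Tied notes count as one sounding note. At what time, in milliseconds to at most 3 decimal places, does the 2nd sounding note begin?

1. 0.0ms @ 0 + 1285.714ms (3/2)
2. 1285.714ms @ 3/2 + 1285.714ms (3/2)

note 2 onset = 3/2b = 1285.714ms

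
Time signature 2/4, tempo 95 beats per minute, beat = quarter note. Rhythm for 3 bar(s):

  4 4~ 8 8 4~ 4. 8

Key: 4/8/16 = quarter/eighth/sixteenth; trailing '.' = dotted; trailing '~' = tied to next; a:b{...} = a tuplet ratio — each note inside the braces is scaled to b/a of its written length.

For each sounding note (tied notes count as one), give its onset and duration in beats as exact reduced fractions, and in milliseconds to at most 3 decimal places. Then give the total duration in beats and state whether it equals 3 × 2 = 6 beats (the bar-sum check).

1) 0.0ms=0b +631.579ms=1b
2) 631.579ms=1b +947.368ms=3/2b
3) 1578.947ms=5/2b +315.789ms=1/2b
4) 1894.737ms=3b +1578.947ms=5/2b
5) 3473.684ms=11/2b +315.789ms=1/2b
Σ=6b of 6 (95bpm 2/4) — PASS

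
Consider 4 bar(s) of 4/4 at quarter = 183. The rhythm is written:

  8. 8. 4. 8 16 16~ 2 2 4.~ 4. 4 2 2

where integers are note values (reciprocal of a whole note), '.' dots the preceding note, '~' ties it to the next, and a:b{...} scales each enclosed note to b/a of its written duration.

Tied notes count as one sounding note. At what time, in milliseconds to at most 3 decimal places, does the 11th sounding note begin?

note 11 onset = 14b = 4590.164ms

1. 0.0ms @ 0 + 245.902ms (3/4)
2. 245.902ms @ 3/4 + 245.902ms (3/4)
3. 491.803ms @ 3/2 + 491.803ms (3/2)
4. 983.607ms @ 3 + 163.934ms (1/2)
5. 1147.541ms @ 7/2 + 81.967ms (1/4)
6. 1229.508ms @ 15/4 + 737.705ms (9/4)
7. 1967.213ms @ 6 + 655.738ms (2)
8. 2622.951ms @ 8 + 983.607ms (3)
9. 3606.557ms @ 11 + 327.869ms (1)
10. 3934.426ms @ 12 + 655.738ms (2)
11. 4590.164ms @ 14 + 655.738ms (2)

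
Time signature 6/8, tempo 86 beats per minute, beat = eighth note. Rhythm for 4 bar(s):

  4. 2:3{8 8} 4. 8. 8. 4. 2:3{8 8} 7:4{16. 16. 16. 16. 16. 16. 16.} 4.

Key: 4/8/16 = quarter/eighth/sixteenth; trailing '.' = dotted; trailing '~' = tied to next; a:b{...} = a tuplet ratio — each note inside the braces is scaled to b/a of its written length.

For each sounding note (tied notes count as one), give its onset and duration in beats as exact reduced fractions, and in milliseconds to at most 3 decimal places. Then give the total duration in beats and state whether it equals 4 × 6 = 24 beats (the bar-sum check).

1) 0.0ms=0b +2093.023ms=3b
2) 2093.023ms=3b +1046.512ms=3/2b
3) 3139.535ms=9/2b +1046.512ms=3/2b
4) 4186.047ms=6b +2093.023ms=3b
5) 6279.07ms=9b +1046.512ms=3/2b
6) 7325.581ms=21/2b +1046.512ms=3/2b
7) 8372.093ms=12b +2093.023ms=3b
8) 10465.116ms=15b +1046.512ms=3/2b
9) 11511.628ms=33/2b +1046.512ms=3/2b
10) 12558.14ms=18b +299.003ms=3/7b
11) 12857.143ms=129/7b +299.003ms=3/7b
12) 13156.146ms=132/7b +299.003ms=3/7b
13) 13455.15ms=135/7b +299.003ms=3/7b
14) 13754.153ms=138/7b +299.003ms=3/7b
15) 14053.156ms=141/7b +299.003ms=3/7b
16) 14352.159ms=144/7b +299.003ms=3/7b
17) 14651.163ms=21b +2093.023ms=3b
Σ=24b of 24 (86bpm 6/8) — PASS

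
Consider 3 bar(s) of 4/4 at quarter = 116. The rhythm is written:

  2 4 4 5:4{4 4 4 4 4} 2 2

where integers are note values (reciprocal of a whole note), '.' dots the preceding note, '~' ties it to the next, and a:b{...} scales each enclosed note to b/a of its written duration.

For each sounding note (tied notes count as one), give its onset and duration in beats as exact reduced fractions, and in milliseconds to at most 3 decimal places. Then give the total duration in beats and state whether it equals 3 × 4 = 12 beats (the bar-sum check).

1) 0.0ms=0b +1034.483ms=2b
2) 1034.483ms=2b +517.241ms=1b
3) 1551.724ms=3b +517.241ms=1b
4) 2068.966ms=4b +413.793ms=4/5b
5) 2482.759ms=24/5b +413.793ms=4/5b
6) 2896.552ms=28/5b +413.793ms=4/5b
7) 3310.345ms=32/5b +413.793ms=4/5b
8) 3724.138ms=36/5b +413.793ms=4/5b
9) 4137.931ms=8b +1034.483ms=2b
10) 5172.414ms=10b +1034.483ms=2b
Σ=12b of 12 (116bpm 4/4) — PASS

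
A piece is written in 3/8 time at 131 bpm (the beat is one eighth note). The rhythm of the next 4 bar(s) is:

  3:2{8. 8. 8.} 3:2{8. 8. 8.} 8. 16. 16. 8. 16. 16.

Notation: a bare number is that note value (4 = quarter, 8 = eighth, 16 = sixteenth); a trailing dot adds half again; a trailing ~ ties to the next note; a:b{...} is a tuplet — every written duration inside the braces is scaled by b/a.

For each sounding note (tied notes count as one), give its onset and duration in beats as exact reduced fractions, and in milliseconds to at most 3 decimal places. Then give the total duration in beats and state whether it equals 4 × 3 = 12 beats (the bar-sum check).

1) 0.0ms=0b +458.015ms=1b
2) 458.015ms=1b +458.015ms=1b
3) 916.031ms=2b +458.015ms=1b
4) 1374.046ms=3b +458.015ms=1b
5) 1832.061ms=4b +458.015ms=1b
6) 2290.076ms=5b +458.015ms=1b
7) 2748.092ms=6b +687.023ms=3/2b
8) 3435.115ms=15/2b +343.511ms=3/4b
9) 3778.626ms=33/4b +343.511ms=3/4b
10) 4122.137ms=9b +687.023ms=3/2b
11) 4809.16ms=21/2b +343.511ms=3/4b
12) 5152.672ms=45/4b +343.511ms=3/4b
Σ=12b of 12 (131bpm 3/8) — PASS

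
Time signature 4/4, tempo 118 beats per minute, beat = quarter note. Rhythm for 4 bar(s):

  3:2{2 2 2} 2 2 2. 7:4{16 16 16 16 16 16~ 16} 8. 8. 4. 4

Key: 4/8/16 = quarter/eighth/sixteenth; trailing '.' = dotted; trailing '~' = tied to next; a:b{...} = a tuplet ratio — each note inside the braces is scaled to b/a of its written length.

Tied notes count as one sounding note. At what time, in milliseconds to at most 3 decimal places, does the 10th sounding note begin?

1. 0.0ms @ 0 + 677.966ms (4/3)
2. 677.966ms @ 4/3 + 677.966ms (4/3)
3. 1355.932ms @ 8/3 + 677.966ms (4/3)
4. 2033.898ms @ 4 + 1016.949ms (2)
5. 3050.847ms @ 6 + 1016.949ms (2)
6. 4067.797ms @ 8 + 1525.424ms (3)
7. 5593.22ms @ 11 + 72.639ms (1/7)
8. 5665.86ms @ 78/7 + 72.639ms (1/7)
9. 5738.499ms @ 79/7 + 72.639ms (1/7)
10. 5811.138ms @ 80/7 + 72.639ms (1/7)
11. 5883.777ms @ 81/7 + 72.639ms (1/7)
12. 5956.416ms @ 82/7 + 145.278ms (2/7)
13. 6101.695ms @ 12 + 381.356ms (3/4)
14. 6483.051ms @ 51/4 + 381.356ms (3/4)
15. 6864.407ms @ 27/2 + 762.712ms (3/2)
16. 7627.119ms @ 15 + 508.475ms (1)

note 10 onset = 80/7b = 5811.138ms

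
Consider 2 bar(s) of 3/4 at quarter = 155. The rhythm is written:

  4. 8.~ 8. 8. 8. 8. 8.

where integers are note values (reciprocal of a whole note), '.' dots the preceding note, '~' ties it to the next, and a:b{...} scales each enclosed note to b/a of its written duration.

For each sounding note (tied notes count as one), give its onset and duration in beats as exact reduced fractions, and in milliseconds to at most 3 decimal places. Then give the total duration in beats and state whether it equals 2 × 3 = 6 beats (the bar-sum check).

1) 0.0ms=0b +580.645ms=3/2b
2) 580.645ms=3/2b +580.645ms=3/2b
3) 1161.29ms=3b +290.323ms=3/4b
4) 1451.613ms=15/4b +290.323ms=3/4b
5) 1741.935ms=9/2b +290.323ms=3/4b
6) 2032.258ms=21/4b +290.323ms=3/4b
Σ=6b of 6 (155bpm 3/4) — PASS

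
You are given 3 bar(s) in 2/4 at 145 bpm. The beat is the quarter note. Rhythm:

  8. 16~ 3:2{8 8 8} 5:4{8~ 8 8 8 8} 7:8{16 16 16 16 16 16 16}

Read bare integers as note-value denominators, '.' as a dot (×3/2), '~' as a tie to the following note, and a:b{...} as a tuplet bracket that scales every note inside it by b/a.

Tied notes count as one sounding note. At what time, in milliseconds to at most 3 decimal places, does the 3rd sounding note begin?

1. 0.0ms @ 0 + 310.345ms (3/4)
2. 310.345ms @ 3/4 + 241.379ms (7/12)
3. 551.724ms @ 4/3 + 137.931ms (1/3)
4. 689.655ms @ 5/3 + 137.931ms (1/3)
5. 827.586ms @ 2 + 331.034ms (4/5)
6. 1158.621ms @ 14/5 + 165.517ms (2/5)
7. 1324.138ms @ 16/5 + 165.517ms (2/5)
8. 1489.655ms @ 18/5 + 165.517ms (2/5)
9. 1655.172ms @ 4 + 118.227ms (2/7)
10. 1773.399ms @ 30/7 + 118.227ms (2/7)
11. 1891.626ms @ 32/7 + 118.227ms (2/7)
12. 2009.852ms @ 34/7 + 118.227ms (2/7)
13. 2128.079ms @ 36/7 + 118.227ms (2/7)
14. 2246.305ms @ 38/7 + 118.227ms (2/7)
15. 2364.532ms @ 40/7 + 118.227ms (2/7)

note 3 onset = 4/3b = 551.724ms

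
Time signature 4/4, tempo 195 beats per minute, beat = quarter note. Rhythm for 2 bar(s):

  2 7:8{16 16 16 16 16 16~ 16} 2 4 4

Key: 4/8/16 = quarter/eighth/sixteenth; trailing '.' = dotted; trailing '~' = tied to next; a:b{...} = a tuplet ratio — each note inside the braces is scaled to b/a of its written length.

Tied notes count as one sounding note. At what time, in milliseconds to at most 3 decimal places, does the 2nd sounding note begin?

note 2 onset = 2b = 615.385ms

1. 0.0ms @ 0 + 615.385ms (2)
2. 615.385ms @ 2 + 87.912ms (2/7)
3. 703.297ms @ 16/7 + 87.912ms (2/7)
4. 791.209ms @ 18/7 + 87.912ms (2/7)
5. 879.121ms @ 20/7 + 87.912ms (2/7)
6. 967.033ms @ 22/7 + 87.912ms (2/7)
7. 1054.945ms @ 24/7 + 175.824ms (4/7)
8. 1230.769ms @ 4 + 615.385ms (2)
9. 1846.154ms @ 6 + 307.692ms (1)
10. 2153.846ms @ 7 + 307.692ms (1)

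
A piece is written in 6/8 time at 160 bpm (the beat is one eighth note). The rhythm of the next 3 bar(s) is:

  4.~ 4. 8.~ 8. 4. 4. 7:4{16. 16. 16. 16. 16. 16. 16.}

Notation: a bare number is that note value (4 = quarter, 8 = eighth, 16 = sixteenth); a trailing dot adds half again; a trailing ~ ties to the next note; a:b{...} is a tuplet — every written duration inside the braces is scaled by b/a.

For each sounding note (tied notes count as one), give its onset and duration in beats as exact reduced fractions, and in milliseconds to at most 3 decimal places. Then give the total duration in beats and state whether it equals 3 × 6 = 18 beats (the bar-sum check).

1) 0.0ms=0b +2250.0ms=6b
2) 2250.0ms=6b +1125.0ms=3b
3) 3375.0ms=9b +1125.0ms=3b
4) 4500.0ms=12b +1125.0ms=3b
5) 5625.0ms=15b +160.714ms=3/7b
6) 5785.714ms=108/7b +160.714ms=3/7b
7) 5946.429ms=111/7b +160.714ms=3/7b
8) 6107.143ms=114/7b +160.714ms=3/7b
9) 6267.857ms=117/7b +160.714ms=3/7b
10) 6428.571ms=120/7b +160.714ms=3/7b
11) 6589.286ms=123/7b +160.714ms=3/7b
Σ=18b of 18 (160bpm 6/8) — PASS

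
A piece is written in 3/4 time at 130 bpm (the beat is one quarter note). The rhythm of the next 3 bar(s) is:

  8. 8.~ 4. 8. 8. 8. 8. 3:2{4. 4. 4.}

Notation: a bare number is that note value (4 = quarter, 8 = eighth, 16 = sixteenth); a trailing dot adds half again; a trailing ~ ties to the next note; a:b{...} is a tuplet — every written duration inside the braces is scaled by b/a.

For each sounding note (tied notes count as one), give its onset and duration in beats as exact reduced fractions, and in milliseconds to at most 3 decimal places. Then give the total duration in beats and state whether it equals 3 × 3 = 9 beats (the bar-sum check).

1) 0.0ms=0b +346.154ms=3/4b
2) 346.154ms=3/4b +1038.462ms=9/4b
3) 1384.615ms=3b +346.154ms=3/4b
4) 1730.769ms=15/4b +346.154ms=3/4b
5) 2076.923ms=9/2b +346.154ms=3/4b
6) 2423.077ms=21/4b +346.154ms=3/4b
7) 2769.231ms=6b +461.538ms=1b
8) 3230.769ms=7b +461.538ms=1b
9) 3692.308ms=8b +461.538ms=1b
Σ=9b of 9 (130bpm 3/4) — PASS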